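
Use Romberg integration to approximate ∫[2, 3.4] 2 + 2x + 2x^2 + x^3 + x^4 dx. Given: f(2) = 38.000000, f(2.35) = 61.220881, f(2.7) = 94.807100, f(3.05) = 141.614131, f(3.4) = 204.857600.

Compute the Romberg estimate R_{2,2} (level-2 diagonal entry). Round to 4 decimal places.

R_{0,0} (trapezoid, 1 panel, h=1.4000): 170.000320
R_{1,0} (trapezoid, 2 panels, h=0.7000): 151.365130
R_{2,0} (trapezoid, 4 panels, h=0.3500): 146.674819
R_{1,1} = 151.365130 + (151.365130 − 170.000320)/3 = 145.153400
R_{2,1} = 146.674819 + (146.674819 − 151.365130)/3 = 145.111382
R_{2,2} = 145.111382 + (145.111382 − 145.153400)/15 = 145.108581

145.1086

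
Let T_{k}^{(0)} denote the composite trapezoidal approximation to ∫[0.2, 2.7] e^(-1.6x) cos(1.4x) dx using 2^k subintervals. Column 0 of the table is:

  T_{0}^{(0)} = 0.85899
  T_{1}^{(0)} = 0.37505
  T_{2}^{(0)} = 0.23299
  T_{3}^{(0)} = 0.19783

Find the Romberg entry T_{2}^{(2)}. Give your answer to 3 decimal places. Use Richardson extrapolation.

0.184

T_{1}^{(1)} = (4·0.37505 − 0.85899) / 3 = 0.21374
T_{2}^{(1)} = (4·0.23299 − 0.37505) / 3 = 0.18564
T_{2}^{(2)} = (16·0.18564 − 0.21374) / 15 = 0.18377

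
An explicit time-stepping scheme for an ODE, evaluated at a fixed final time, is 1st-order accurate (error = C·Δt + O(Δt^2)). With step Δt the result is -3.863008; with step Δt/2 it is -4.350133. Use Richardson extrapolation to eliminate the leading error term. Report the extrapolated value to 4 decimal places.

-4.8373

The leading error scales as Δt; refining by a factor of 2 reduces it by 2^1 = 2.
Extrapolated value = (2·A(Δt/2) − A(Δt)) / (2 − 1)
= (2·(-4.350133) − (-3.863008)) / 1
= -4.837258 / 1 = -4.837258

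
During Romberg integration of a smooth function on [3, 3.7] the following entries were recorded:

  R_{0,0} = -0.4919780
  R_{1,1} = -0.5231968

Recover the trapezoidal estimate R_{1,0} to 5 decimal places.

-0.51539

From R_{1,1} = (4·R_{1,0} − R_{0,0})/3, solve for R_{1,0}:
4·R_{1,0} = 3·(-0.5231968) + (-0.4919780) = -2.0615684
R_{1,0} = -0.5153921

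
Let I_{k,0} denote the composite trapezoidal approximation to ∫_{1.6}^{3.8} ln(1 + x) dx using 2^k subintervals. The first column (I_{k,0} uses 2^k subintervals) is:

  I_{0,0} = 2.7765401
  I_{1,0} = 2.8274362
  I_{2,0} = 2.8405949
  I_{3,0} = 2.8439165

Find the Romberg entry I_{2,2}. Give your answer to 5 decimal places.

I_{1,1} = 2.8274362 + (2.8274362 − 2.7765401)/3 = 2.8444016
I_{2,1} = (4·2.8405949 − 2.8274362) / 3 = 2.8449811
I_{2,2} = (16·2.8449811 − 2.8444016) / 15 = 2.8450197

2.84502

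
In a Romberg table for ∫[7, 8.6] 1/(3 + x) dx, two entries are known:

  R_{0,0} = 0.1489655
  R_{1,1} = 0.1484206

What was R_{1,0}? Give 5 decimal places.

0.14856

From R_{1,1} = (4·R_{1,0} − R_{0,0})/3, solve for R_{1,0}:
4·R_{1,0} = 3·0.1484206 + 0.1489655 = 0.5942273
R_{1,0} = 0.1485568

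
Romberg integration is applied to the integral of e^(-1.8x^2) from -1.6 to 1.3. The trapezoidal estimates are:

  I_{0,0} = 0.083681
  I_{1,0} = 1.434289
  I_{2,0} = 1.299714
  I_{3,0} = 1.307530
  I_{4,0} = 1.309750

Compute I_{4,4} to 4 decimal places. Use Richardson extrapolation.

1.3104

Richardson extrapolation on the trapezoidal column (denominator 4−1=3):
I_{1,1} = (4·1.434289 − 0.083681) / 3 = 1.884492
I_{2,1} = 1.299714 + (1.299714 − 1.434289)/3 = 1.254856
I_{3,1} = 1.307530 + (1.307530 − 1.299714)/3 = 1.310135
I_{4,1} = (4·1.309750 − 1.307530) / 3 = 1.310490
I_{2,2} = 1.254856 + (1.254856 − 1.884492)/15 = 1.212880
I_{3,2} = 1.310135 + (1.310135 − 1.254856)/15 = 1.313820
I_{4,2} = (16·1.310490 − 1.310135) / 15 = 1.310514
I_{3,3} = 1.313820 + (1.313820 − 1.212880)/63 = 1.315422
I_{4,3} = (64·1.310514 − 1.313820) / 63 = 1.310462
I_{4,4} = (256·1.310462 − 1.315422) / 255 = 1.310443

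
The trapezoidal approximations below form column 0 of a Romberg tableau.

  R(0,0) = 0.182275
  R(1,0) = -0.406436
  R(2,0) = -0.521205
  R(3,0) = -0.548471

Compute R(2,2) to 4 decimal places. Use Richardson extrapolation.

-0.5566

R(1,1) = -0.406436 + (-0.406436 − 0.182275)/3 = -0.602673
R(2,1) = -0.521205 + (-0.521205 − (-0.406436))/3 = -0.559461
R(2,2) = -0.559461 + (-0.559461 − (-0.602673))/15 = -0.556580
(Column j=1 coincides with Simpson's rule on the same nodes.)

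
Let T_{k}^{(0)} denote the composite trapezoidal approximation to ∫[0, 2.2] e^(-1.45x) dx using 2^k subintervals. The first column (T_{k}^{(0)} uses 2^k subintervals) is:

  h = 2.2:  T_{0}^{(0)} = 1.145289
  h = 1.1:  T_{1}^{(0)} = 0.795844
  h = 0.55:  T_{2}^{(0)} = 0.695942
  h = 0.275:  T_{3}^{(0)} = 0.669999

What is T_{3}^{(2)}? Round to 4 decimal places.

Richardson extrapolation on the trapezoidal column (denominator 4−1=3):
T_{2}^{(1)} = 0.695942 + (0.695942 − 0.795844)/3 = 0.662641
T_{3}^{(1)} = 0.669999 + (0.669999 − 0.695942)/3 = 0.661351
T_{3}^{(2)} = (16·0.661351 − 0.662641) / 15 = 0.661265

0.6613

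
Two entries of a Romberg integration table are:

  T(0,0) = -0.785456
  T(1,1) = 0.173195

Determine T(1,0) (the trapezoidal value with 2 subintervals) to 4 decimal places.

From T(1,1) = (4·T(1,0) − T(0,0))/3, solve for T(1,0):
4·T(1,0) = 3·0.173195 + (-0.785456) = -0.265871
T(1,0) = -0.066468

-0.0665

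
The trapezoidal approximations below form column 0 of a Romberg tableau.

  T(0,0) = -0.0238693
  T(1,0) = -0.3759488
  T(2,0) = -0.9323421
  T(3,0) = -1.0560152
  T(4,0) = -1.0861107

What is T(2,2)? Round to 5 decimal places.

T(1,1) = (4·(-0.3759488) − (-0.0238693)) / 3 = -0.4933086
T(2,1) = -0.9323421 + (-0.9323421 − (-0.3759488))/3 = -1.1178065
T(2,2) = -1.1178065 + (-1.1178065 − (-0.4933086))/15 = -1.1594397
(Column j=1 coincides with Simpson's rule on the same nodes.)

-1.15944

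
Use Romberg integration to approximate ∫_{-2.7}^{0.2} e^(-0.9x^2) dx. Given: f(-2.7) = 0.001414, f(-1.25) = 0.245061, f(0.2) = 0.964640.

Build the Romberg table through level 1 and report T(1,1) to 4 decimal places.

T(0,0) (trapezoid, 1 panel, h=2.9000): 1.400778
T(1,0) (trapezoid, 2 panels, h=1.4500): 1.055728
T(1,1) = 1.055728 + (1.055728 − 1.400778)/3 = 0.940711

0.9407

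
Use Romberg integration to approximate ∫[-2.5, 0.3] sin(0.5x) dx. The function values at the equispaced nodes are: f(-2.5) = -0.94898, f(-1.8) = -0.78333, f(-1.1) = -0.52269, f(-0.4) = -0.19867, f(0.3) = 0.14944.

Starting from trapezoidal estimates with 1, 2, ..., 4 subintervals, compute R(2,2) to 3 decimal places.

R(0,0) (trapezoid, 1 panel, h=2.8000): -1.11936
R(1,0) (trapezoid, 2 panels, h=1.4000): -1.29144
R(2,0) (trapezoid, 4 panels, h=0.7000): -1.33312
R(1,1) = -1.29144 + (-1.29144 − (-1.11936))/3 = -1.34880
R(2,1) = -1.33312 + (-1.33312 − (-1.29144))/3 = -1.34701
R(2,2) = -1.34701 + (-1.34701 − (-1.34880))/15 = -1.34689

-1.347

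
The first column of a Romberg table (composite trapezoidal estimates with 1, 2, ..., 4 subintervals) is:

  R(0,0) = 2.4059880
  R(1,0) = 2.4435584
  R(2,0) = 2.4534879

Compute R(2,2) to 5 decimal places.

2.45685

R(1,1) = 2.4435584 + (2.4435584 − 2.4059880)/3 = 2.4560819
R(2,1) = 2.4534879 + (2.4534879 − 2.4435584)/3 = 2.4567977
R(2,2) = 2.4567977 + (2.4567977 − 2.4560819)/15 = 2.4568454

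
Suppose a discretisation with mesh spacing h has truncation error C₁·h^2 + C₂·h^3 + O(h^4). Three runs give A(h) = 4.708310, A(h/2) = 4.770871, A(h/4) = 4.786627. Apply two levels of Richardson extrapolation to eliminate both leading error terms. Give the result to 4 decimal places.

4.7919

First eliminate the h^2 term (factor 2^2 = 4):
  B₁ = (4·4.770871 − 4.708310)/3 = 4.791725
  B₂ = (4·4.786627 − 4.770871)/3 = 4.791879
Then eliminate the h^3 term (factor 2^3 = 8):
  (8·4.791879 − 4.791725)/7 = 4.791901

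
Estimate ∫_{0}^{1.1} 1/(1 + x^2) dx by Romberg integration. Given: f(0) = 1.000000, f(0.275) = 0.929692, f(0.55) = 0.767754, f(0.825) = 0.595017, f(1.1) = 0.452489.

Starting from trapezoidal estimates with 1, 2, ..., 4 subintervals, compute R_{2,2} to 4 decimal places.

R_{0,0} (trapezoid, 1 panel, h=1.1000): 0.798869
R_{1,0} (trapezoid, 2 panels, h=0.5500): 0.821699
R_{2,0} (trapezoid, 4 panels, h=0.2750): 0.830145
R_{1,1} = 0.821699 + (0.821699 − 0.798869)/3 = 0.829309
R_{2,1} = 0.830145 + (0.830145 − 0.821699)/3 = 0.832960
R_{2,2} = 0.832960 + (0.832960 − 0.829309)/15 = 0.833203

0.8332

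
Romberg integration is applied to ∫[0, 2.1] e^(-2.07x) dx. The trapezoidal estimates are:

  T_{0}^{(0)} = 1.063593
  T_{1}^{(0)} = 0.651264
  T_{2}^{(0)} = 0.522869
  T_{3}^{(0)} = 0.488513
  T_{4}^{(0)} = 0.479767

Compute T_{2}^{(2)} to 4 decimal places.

T_{1}^{(1)} = (4·0.651264 − 1.063593) / 3 = 0.513821
T_{2}^{(1)} = 0.522869 + (0.522869 − 0.651264)/3 = 0.480071
T_{2}^{(2)} = (16·0.480071 − 0.513821) / 15 = 0.477821
(Column j=1 coincides with Simpson's rule on the same nodes.)

0.4778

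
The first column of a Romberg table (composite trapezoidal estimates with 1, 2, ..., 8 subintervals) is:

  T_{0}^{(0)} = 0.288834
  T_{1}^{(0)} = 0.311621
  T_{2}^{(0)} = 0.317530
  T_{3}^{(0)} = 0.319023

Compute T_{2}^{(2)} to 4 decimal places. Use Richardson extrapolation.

Richardson extrapolation on the trapezoidal column (denominator 4−1=3):
T_{1}^{(1)} = (4·0.311621 − 0.288834) / 3 = 0.319217
T_{2}^{(1)} = 0.317530 + (0.317530 − 0.311621)/3 = 0.319500
T_{2}^{(2)} = (16·0.319500 − 0.319217) / 15 = 0.319519

0.3195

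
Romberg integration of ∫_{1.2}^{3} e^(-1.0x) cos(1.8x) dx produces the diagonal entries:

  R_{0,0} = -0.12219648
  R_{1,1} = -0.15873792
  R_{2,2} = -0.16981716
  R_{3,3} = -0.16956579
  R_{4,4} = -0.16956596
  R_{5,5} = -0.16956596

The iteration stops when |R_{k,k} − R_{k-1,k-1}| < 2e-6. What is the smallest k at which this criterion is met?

|R_{1,1} − R_{0,0}| = 0.03654144 ≥ 2e-6
|R_{2,2} − R_{1,1}| = 0.01107924 ≥ 2e-6
|R_{3,3} − R_{2,2}| = 0.00025137 ≥ 2e-6
|R_{4,4} − R_{3,3}| = 0.00000017 < 2e-6

k = 4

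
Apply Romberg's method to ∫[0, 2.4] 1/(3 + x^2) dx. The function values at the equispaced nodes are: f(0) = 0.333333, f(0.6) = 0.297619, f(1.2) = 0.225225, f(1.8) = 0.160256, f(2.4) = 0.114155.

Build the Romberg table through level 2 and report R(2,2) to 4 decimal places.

R(0,0) (trapezoid, 1 panel, h=2.4000): 0.536986
R(1,0) (trapezoid, 2 panels, h=1.2000): 0.538763
R(2,0) (trapezoid, 4 panels, h=0.6000): 0.544106
R(1,1) = 0.538763 + (0.538763 − 0.536986)/3 = 0.539355
R(2,1) = 0.544106 + (0.544106 − 0.538763)/3 = 0.545887
R(2,2) = 0.545887 + (0.545887 − 0.539355)/15 = 0.546322

0.5463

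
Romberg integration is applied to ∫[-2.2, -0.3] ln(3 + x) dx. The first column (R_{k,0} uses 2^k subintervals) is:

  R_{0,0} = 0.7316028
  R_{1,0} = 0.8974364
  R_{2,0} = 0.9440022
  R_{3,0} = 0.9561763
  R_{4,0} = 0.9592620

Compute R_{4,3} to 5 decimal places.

R_{2,1} = 0.9440022 + (0.9440022 − 0.8974364)/3 = 0.9595241
R_{3,1} = 0.9561763 + (0.9561763 − 0.9440022)/3 = 0.9602343
R_{4,1} = (4·0.9592620 − 0.9561763) / 3 = 0.9602906
R_{3,2} = 0.9602343 + (0.9602343 − 0.9595241)/15 = 0.9602816
R_{4,2} = (16·0.9602906 − 0.9602343) / 15 = 0.9602944
R_{4,3} = 0.9602944 + (0.9602944 − 0.9602816)/63 = 0.9602946
(Column j=1 coincides with Simpson's rule on the same nodes.)

0.96029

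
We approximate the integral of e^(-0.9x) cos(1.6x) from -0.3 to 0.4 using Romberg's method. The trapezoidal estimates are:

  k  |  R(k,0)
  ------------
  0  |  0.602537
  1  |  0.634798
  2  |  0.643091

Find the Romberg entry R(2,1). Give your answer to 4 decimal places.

R(2,1) = (4·0.643091 − 0.634798) / 3 = 0.645855
(Column j=1 coincides with Simpson's rule on the same nodes.)

0.6459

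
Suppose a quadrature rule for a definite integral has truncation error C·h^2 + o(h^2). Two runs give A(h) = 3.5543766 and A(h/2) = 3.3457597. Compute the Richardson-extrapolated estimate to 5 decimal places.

Extrapolated value = (4·A(h/2) − A(h)) / (4 − 1)
= (4·3.3457597 − 3.5543766) / 3
= 9.8286622 / 3 = 3.2762207

3.27622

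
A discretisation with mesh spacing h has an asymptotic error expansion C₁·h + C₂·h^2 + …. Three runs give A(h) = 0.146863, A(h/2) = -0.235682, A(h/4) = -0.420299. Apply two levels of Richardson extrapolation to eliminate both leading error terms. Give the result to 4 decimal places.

First eliminate the h term (factor 2^1 = 2):
  B₁ = (2·(-0.235682) − 0.146863)/1 = -0.618227
  B₂ = (2·(-0.420299) − (-0.235682))/1 = -0.604916
Then eliminate the h^2 term (factor 2^2 = 4):
  (4·(-0.604916) − (-0.618227))/3 = -0.600479

-0.6005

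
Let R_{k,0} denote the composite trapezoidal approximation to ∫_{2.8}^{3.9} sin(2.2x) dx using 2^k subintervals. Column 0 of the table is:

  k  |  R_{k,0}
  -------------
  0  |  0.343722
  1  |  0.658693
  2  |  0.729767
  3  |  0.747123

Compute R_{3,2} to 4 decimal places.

0.7529

R_{2,1} = (4·0.729767 − 0.658693) / 3 = 0.753458
R_{3,1} = (4·0.747123 − 0.729767) / 3 = 0.752908
R_{3,2} = 0.752908 + (0.752908 − 0.753458)/15 = 0.752871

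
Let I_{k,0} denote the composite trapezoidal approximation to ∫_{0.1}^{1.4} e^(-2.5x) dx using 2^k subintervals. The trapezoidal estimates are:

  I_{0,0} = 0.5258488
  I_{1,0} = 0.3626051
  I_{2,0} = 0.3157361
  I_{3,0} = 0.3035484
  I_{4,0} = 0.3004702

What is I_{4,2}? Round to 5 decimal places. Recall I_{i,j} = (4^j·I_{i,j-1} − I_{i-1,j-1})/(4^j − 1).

0.29944

Richardson extrapolation on the trapezoidal column (denominator 4−1=3):
I_{3,1} = (4·0.3035484 − 0.3157361) / 3 = 0.2994858
I_{4,1} = (4·0.3004702 − 0.3035484) / 3 = 0.2994441
I_{4,2} = 0.2994441 + (0.2994441 − 0.2994858)/15 = 0.2994413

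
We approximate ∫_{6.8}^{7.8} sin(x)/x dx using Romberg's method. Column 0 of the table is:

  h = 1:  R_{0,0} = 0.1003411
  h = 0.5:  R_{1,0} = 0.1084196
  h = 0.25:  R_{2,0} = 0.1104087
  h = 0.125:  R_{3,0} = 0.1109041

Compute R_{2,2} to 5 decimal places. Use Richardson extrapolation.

R_{1,1} = 0.1084196 + (0.1084196 − 0.1003411)/3 = 0.1111124
R_{2,1} = (4·0.1104087 − 0.1084196) / 3 = 0.1110717
R_{2,2} = (16·0.1110717 − 0.1111124) / 15 = 0.1110690

0.11107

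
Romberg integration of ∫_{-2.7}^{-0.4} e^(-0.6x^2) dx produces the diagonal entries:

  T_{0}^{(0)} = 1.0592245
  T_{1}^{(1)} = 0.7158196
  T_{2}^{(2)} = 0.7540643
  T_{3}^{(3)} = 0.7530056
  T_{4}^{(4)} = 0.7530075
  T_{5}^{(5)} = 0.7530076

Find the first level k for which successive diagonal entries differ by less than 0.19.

k = 2

|T_{1}^{(1)} − T_{0}^{(0)}| = 0.3434049 ≥ 0.19
|T_{2}^{(2)} − T_{1}^{(1)}| = 0.0382447 < 0.19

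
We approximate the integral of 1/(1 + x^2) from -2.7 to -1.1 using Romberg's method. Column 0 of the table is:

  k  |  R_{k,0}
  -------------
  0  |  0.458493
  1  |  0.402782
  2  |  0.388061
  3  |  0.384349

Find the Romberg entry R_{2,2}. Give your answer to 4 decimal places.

Richardson extrapolation on the trapezoidal column (denominator 4−1=3):
R_{1,1} = 0.402782 + (0.402782 − 0.458493)/3 = 0.384212
R_{2,1} = 0.388061 + (0.388061 − 0.402782)/3 = 0.383154
R_{2,2} = (16·0.383154 − 0.384212) / 15 = 0.383083

0.3831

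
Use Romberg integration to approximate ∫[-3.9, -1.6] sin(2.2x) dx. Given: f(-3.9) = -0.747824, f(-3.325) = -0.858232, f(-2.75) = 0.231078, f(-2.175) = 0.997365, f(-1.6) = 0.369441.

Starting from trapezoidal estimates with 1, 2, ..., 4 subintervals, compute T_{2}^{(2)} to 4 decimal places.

0.1170

T_{0}^{(0)} (trapezoid, 1 panel, h=2.3000): -0.435140
T_{1}^{(0)} (trapezoid, 2 panels, h=1.1500): 0.048169
T_{2}^{(0)} (trapezoid, 4 panels, h=0.5750): 0.104086
T_{1}^{(1)} = 0.048169 + (0.048169 − (-0.435140))/3 = 0.209272
T_{2}^{(1)} = 0.104086 + (0.104086 − 0.048169)/3 = 0.122725
T_{2}^{(2)} = 0.122725 + (0.122725 − 0.209272)/15 = 0.116955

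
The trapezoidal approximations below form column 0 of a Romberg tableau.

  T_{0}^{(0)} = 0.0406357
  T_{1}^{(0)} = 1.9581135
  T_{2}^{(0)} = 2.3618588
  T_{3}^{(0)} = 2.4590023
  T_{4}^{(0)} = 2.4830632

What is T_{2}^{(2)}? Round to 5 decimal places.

2.48972

T_{1}^{(1)} = 1.9581135 + (1.9581135 − 0.0406357)/3 = 2.5972728
T_{2}^{(1)} = (4·2.3618588 − 1.9581135) / 3 = 2.4964406
T_{2}^{(2)} = 2.4964406 + (2.4964406 − 2.5972728)/15 = 2.4897185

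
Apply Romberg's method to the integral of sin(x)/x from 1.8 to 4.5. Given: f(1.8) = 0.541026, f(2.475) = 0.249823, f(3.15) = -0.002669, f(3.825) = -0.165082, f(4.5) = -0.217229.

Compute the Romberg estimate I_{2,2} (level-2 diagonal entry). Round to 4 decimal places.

0.1484

I_{0,0} (trapezoid, 1 panel, h=2.7000): 0.437126
I_{1,0} (trapezoid, 2 panels, h=1.3500): 0.214960
I_{2,0} (trapezoid, 4 panels, h=0.6750): 0.164680
I_{1,1} = 0.214960 + (0.214960 − 0.437126)/3 = 0.140905
I_{2,1} = 0.164680 + (0.164680 − 0.214960)/3 = 0.147920
I_{2,2} = 0.147920 + (0.147920 − 0.140905)/15 = 0.148388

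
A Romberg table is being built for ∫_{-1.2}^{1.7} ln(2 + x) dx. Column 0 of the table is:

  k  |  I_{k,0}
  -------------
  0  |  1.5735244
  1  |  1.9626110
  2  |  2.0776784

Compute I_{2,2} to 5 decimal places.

I_{1,1} = 1.9626110 + (1.9626110 − 1.5735244)/3 = 2.0923065
I_{2,1} = 2.0776784 + (2.0776784 − 1.9626110)/3 = 2.1160342
I_{2,2} = (16·2.1160342 − 2.0923065) / 15 = 2.1176160

2.11762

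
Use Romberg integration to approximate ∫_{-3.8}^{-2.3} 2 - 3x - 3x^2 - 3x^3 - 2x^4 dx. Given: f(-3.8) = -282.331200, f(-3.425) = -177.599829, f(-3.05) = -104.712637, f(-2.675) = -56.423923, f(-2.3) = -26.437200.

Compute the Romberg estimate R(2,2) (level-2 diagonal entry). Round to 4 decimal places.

R(0,0) (trapezoid, 1 panel, h=1.5000): -231.576300
R(1,0) (trapezoid, 2 panels, h=0.7500): -194.322628
R(2,0) (trapezoid, 4 panels, h=0.3750): -184.920221
R(1,1) = -194.322628 + (-194.322628 − (-231.576300))/3 = -181.904737
R(2,1) = -184.920221 + (-184.920221 − (-194.322628))/3 = -181.786085
R(2,2) = -181.786085 + (-181.786085 − (-181.904737))/15 = -181.778175

-181.7782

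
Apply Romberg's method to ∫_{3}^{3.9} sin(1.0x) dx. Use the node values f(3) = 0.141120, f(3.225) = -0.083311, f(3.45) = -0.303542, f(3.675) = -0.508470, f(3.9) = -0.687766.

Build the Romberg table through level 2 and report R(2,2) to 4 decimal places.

-0.2641

R(0,0) (trapezoid, 1 panel, h=0.9000): -0.245991
R(1,0) (trapezoid, 2 panels, h=0.4500): -0.259589
R(2,0) (trapezoid, 4 panels, h=0.2250): -0.262945
R(1,1) = -0.259589 + (-0.259589 − (-0.245991))/3 = -0.264122
R(2,1) = -0.262945 + (-0.262945 − (-0.259589))/3 = -0.264064
R(2,2) = -0.264064 + (-0.264064 − (-0.264122))/15 = -0.264060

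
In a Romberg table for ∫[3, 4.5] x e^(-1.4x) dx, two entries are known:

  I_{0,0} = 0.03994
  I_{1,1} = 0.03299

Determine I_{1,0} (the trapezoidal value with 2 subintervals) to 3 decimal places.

From I_{1,1} = (4·I_{1,0} − I_{0,0})/3, solve for I_{1,0}:
4·I_{1,0} = 3·0.03299 + 0.03994 = 0.13891
I_{1,0} = 0.03473

0.035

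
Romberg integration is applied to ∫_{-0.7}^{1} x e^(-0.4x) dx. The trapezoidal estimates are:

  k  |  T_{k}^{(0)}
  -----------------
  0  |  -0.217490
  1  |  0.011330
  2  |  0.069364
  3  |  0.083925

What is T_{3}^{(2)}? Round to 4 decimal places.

0.0888

Richardson extrapolation on the trapezoidal column (denominator 4−1=3):
T_{2}^{(1)} = 0.069364 + (0.069364 − 0.011330)/3 = 0.088709
T_{3}^{(1)} = 0.083925 + (0.083925 − 0.069364)/3 = 0.088779
T_{3}^{(2)} = (16·0.088779 − 0.088709) / 15 = 0.088784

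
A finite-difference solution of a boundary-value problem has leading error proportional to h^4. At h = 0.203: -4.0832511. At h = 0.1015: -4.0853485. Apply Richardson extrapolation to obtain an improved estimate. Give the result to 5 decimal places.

-4.08549

Extrapolated value = (16·A(h/2) − A(h)) / (16 − 1)
= (16·(-4.0853485) − (-4.0832511)) / 15
= -61.2823249 / 15 = -4.0854883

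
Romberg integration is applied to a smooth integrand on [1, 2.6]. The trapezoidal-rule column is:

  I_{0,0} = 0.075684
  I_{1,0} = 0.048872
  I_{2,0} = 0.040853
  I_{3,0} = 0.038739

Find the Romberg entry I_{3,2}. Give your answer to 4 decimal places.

0.0380

Richardson extrapolation on the trapezoidal column (denominator 4−1=3):
I_{2,1} = (4·0.040853 − 0.048872) / 3 = 0.038180
I_{3,1} = (4·0.038739 − 0.040853) / 3 = 0.038034
I_{3,2} = 0.038034 + (0.038034 − 0.038180)/15 = 0.038024
(Column j=1 coincides with Simpson's rule on the same nodes.)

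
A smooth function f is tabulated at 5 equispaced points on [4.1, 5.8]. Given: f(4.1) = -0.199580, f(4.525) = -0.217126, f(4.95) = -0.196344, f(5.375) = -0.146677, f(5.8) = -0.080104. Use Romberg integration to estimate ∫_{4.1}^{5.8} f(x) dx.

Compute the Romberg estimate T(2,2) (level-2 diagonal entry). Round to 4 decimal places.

-0.3014

T(0,0) (trapezoid, 1 panel, h=1.7000): -0.237731
T(1,0) (trapezoid, 2 panels, h=0.8500): -0.285758
T(2,0) (trapezoid, 4 panels, h=0.4250): -0.297495
T(1,1) = -0.285758 + (-0.285758 − (-0.237731))/3 = -0.301767
T(2,1) = -0.297495 + (-0.297495 − (-0.285758))/3 = -0.301407
T(2,2) = -0.301407 + (-0.301407 − (-0.301767))/15 = -0.301383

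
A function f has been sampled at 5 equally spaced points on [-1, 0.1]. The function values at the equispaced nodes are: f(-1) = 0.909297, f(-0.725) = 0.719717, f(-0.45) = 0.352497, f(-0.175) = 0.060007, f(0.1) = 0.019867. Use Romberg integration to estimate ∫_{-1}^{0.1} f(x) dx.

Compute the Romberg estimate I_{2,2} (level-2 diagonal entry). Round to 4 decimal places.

I_{0,0} (trapezoid, 1 panel, h=1.1000): 0.511040
I_{1,0} (trapezoid, 2 panels, h=0.5500): 0.449393
I_{2,0} (trapezoid, 4 panels, h=0.2750): 0.439121
I_{1,1} = 0.449393 + (0.449393 − 0.511040)/3 = 0.428844
I_{2,1} = 0.439121 + (0.439121 − 0.449393)/3 = 0.435697
I_{2,2} = 0.435697 + (0.435697 − 0.428844)/15 = 0.436154

0.4362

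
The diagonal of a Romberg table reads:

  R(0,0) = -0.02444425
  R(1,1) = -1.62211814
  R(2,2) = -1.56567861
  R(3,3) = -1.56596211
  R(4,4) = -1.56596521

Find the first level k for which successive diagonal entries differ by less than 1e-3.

|R(1,1) − R(0,0)| = 1.59767389 ≥ 1e-3
|R(2,2) − R(1,1)| = 0.05643953 ≥ 1e-3
|R(3,3) − R(2,2)| = 0.00028350 < 1e-3

k = 3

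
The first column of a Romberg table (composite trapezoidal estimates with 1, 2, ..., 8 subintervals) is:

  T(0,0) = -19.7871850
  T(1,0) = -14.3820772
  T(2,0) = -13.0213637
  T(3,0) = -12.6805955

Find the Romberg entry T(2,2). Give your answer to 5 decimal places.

T(1,1) = -14.3820772 + (-14.3820772 − (-19.7871850))/3 = -12.5803746
T(2,1) = (4·(-13.0213637) − (-14.3820772)) / 3 = -12.5677925
T(2,2) = -12.5677925 + (-12.5677925 − (-12.5803746))/15 = -12.5669537

-12.56695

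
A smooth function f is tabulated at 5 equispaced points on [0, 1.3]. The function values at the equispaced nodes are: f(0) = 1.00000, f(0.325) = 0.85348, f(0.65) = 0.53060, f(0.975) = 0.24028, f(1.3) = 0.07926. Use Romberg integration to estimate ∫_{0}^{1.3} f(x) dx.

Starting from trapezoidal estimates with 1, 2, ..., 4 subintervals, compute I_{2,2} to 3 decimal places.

I_{0,0} (trapezoid, 1 panel, h=1.3000): 0.70152
I_{1,0} (trapezoid, 2 panels, h=0.6500): 0.69565
I_{2,0} (trapezoid, 4 panels, h=0.3250): 0.70330
I_{1,1} = 0.69565 + (0.69565 − 0.70152)/3 = 0.69369
I_{2,1} = 0.70330 + (0.70330 − 0.69565)/3 = 0.70585
I_{2,2} = 0.70585 + (0.70585 − 0.69369)/15 = 0.70666

0.707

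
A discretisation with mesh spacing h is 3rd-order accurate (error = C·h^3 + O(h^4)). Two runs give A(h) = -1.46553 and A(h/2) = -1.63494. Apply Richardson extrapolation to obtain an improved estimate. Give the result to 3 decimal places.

Extrapolated value = (8·A(h/2) − A(h)) / (8 − 1)
= (8·(-1.63494) − (-1.46553)) / 7
= -11.61399 / 7 = -1.65914

-1.659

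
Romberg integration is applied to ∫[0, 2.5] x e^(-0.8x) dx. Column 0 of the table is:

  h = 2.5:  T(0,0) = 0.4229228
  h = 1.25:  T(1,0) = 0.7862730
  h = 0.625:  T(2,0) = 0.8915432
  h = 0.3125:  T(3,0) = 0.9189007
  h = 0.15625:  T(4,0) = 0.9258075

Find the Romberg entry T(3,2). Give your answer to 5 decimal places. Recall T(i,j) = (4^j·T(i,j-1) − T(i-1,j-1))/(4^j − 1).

0.92811

Richardson extrapolation on the trapezoidal column (denominator 4−1=3):
T(2,1) = 0.8915432 + (0.8915432 − 0.7862730)/3 = 0.9266333
T(3,1) = 0.9189007 + (0.9189007 − 0.8915432)/3 = 0.9280199
T(3,2) = 0.9280199 + (0.9280199 − 0.9266333)/15 = 0.9281123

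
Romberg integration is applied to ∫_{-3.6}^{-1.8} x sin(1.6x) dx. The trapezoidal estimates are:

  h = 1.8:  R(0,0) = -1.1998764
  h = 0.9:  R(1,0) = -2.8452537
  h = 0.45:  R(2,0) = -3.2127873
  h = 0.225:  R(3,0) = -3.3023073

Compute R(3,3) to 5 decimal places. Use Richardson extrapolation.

-3.33195

R(1,1) = -2.8452537 + (-2.8452537 − (-1.1998764))/3 = -3.3937128
R(2,1) = -3.2127873 + (-3.2127873 − (-2.8452537))/3 = -3.3352985
R(3,1) = -3.3023073 + (-3.3023073 − (-3.2127873))/3 = -3.3321473
R(2,2) = -3.3352985 + (-3.3352985 − (-3.3937128))/15 = -3.3314042
R(3,2) = -3.3321473 + (-3.3321473 − (-3.3352985))/15 = -3.3319372
R(3,3) = (64·(-3.3319372) − (-3.3314042)) / 63 = -3.3319457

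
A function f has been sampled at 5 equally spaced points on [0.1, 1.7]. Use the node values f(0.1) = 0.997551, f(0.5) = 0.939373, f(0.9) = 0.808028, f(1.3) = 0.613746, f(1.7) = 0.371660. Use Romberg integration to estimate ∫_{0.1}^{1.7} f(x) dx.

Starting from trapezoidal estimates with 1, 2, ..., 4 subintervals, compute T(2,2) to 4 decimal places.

T(0,0) (trapezoid, 1 panel, h=1.6000): 1.095369
T(1,0) (trapezoid, 2 panels, h=0.8000): 1.194107
T(2,0) (trapezoid, 4 panels, h=0.4000): 1.218301
T(1,1) = 1.194107 + (1.194107 − 1.095369)/3 = 1.227020
T(2,1) = 1.218301 + (1.218301 − 1.194107)/3 = 1.226366
T(2,2) = 1.226366 + (1.226366 − 1.227020)/15 = 1.226322

1.2263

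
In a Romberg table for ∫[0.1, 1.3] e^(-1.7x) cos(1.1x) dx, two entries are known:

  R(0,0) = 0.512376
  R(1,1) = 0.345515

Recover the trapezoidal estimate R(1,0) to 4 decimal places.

0.3872

From R(1,1) = (4·R(1,0) − R(0,0))/3, solve for R(1,0):
4·R(1,0) = 3·0.345515 + 0.512376 = 1.548921
R(1,0) = 0.387230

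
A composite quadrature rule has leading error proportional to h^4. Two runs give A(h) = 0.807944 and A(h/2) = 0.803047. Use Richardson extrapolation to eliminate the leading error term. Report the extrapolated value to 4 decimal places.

0.8027

Extrapolated value = (16·A(h/2) − A(h)) / (16 − 1)
= (16·0.803047 − 0.807944) / 15
= 12.040808 / 15 = 0.802721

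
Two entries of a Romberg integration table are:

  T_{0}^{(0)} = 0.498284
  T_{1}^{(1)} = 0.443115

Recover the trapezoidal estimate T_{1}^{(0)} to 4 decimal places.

From T_{1}^{(1)} = (4·T_{1}^{(0)} − T_{0}^{(0)})/3, solve for T_{1}^{(0)}:
4·T_{1}^{(0)} = 3·0.443115 + 0.498284 = 1.827629
T_{1}^{(0)} = 0.456907

0.4569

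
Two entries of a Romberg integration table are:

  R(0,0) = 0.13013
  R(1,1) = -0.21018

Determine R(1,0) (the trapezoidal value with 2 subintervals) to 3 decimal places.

From R(1,1) = (4·R(1,0) − R(0,0))/3, solve for R(1,0):
4·R(1,0) = 3·(-0.21018) + 0.13013 = -0.50041
R(1,0) = -0.12510

-0.125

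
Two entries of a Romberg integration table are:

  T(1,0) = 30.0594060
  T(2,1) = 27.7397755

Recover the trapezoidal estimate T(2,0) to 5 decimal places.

From T(2,1) = (4·T(2,0) − T(1,0))/3, solve for T(2,0):
4·T(2,0) = 3·27.7397755 + 30.0594060 = 113.2787325
T(2,0) = 28.3196831

28.31968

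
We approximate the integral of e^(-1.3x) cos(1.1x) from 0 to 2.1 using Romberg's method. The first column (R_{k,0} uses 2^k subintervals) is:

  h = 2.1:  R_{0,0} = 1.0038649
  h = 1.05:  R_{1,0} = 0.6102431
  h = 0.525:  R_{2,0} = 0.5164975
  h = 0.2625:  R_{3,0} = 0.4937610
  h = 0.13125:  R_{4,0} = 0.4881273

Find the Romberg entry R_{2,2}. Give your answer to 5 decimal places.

R_{1,1} = (4·0.6102431 − 1.0038649) / 3 = 0.4790358
R_{2,1} = 0.5164975 + (0.5164975 − 0.6102431)/3 = 0.4852490
R_{2,2} = 0.4852490 + (0.4852490 − 0.4790358)/15 = 0.4856632

0.48566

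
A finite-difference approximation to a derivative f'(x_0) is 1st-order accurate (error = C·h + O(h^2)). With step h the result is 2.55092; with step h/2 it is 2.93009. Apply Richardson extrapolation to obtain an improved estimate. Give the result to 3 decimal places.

The leading error scales as h; refining by a factor of 2 reduces it by 2^1 = 2.
Extrapolated value = (2·A(h/2) − A(h)) / (2 − 1)
= (2·2.93009 − 2.55092) / 1
= 3.30926 / 1 = 3.30926

3.309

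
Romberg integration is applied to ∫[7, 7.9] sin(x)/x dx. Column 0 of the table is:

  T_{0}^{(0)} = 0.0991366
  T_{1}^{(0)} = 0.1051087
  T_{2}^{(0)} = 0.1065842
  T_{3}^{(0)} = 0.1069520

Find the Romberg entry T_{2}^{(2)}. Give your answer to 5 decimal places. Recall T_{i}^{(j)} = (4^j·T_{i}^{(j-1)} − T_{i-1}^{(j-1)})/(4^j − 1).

0.10707

Richardson extrapolation on the trapezoidal column (denominator 4−1=3):
T_{1}^{(1)} = 0.1051087 + (0.1051087 − 0.0991366)/3 = 0.1070994
T_{2}^{(1)} = 0.1065842 + (0.1065842 − 0.1051087)/3 = 0.1070760
T_{2}^{(2)} = 0.1070760 + (0.1070760 − 0.1070994)/15 = 0.1070744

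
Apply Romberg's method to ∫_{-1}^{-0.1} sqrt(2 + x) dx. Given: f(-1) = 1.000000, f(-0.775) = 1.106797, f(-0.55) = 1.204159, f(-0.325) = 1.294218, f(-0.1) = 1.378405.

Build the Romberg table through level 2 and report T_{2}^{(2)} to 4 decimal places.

T_{0}^{(0)} (trapezoid, 1 panel, h=0.9000): 1.070282
T_{1}^{(0)} (trapezoid, 2 panels, h=0.4500): 1.077013
T_{2}^{(0)} (trapezoid, 4 panels, h=0.2250): 1.078735
T_{1}^{(1)} = 1.077013 + (1.077013 − 1.070282)/3 = 1.079257
T_{2}^{(1)} = 1.078735 + (1.078735 − 1.077013)/3 = 1.079309
T_{2}^{(2)} = 1.079309 + (1.079309 − 1.079257)/15 = 1.079312

1.0793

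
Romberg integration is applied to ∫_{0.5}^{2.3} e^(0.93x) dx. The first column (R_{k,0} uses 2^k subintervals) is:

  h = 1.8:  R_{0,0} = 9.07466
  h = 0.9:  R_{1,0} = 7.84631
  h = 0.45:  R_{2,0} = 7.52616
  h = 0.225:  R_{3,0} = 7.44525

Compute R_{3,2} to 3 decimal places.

R_{2,1} = (4·7.52616 − 7.84631) / 3 = 7.41944
R_{3,1} = 7.44525 + (7.44525 − 7.52616)/3 = 7.41828
R_{3,2} = 7.41828 + (7.41828 − 7.41944)/15 = 7.41820

7.418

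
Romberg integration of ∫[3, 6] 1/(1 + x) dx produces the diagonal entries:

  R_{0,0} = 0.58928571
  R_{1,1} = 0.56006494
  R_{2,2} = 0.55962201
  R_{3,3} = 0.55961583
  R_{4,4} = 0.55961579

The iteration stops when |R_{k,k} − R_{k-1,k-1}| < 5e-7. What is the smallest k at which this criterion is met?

|R_{1,1} − R_{0,0}| = 0.02922077 ≥ 5e-7
|R_{2,2} − R_{1,1}| = 0.00044293 ≥ 5e-7
|R_{3,3} − R_{2,2}| = 0.00000618 ≥ 5e-7
|R_{4,4} − R_{3,3}| = 0.00000004 < 5e-7

k = 4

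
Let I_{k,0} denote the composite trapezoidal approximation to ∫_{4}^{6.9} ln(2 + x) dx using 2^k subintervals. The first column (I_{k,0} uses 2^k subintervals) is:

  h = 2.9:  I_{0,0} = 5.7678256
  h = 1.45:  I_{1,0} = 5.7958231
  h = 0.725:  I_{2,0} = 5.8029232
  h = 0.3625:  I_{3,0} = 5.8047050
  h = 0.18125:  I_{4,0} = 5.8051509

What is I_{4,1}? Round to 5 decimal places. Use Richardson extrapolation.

5.80530

Richardson extrapolation on the trapezoidal column (denominator 4−1=3):
I_{4,1} = (4·5.8051509 − 5.8047050) / 3 = 5.8052995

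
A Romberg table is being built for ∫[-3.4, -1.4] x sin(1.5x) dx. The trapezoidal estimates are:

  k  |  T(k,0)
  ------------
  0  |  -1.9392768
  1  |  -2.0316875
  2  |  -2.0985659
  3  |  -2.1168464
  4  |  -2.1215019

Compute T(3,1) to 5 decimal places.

T(3,1) = (4·(-2.1168464) − (-2.0985659)) / 3 = -2.1229399

-2.12294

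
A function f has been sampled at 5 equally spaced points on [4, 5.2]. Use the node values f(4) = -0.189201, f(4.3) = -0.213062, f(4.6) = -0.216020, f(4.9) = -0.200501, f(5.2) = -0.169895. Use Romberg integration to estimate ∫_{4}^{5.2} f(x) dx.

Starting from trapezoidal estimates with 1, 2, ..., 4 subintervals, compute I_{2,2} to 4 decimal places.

I_{0,0} (trapezoid, 1 panel, h=1.2000): -0.215458
I_{1,0} (trapezoid, 2 panels, h=0.6000): -0.237341
I_{2,0} (trapezoid, 4 panels, h=0.3000): -0.242739
I_{1,1} = -0.237341 + (-0.237341 − (-0.215458))/3 = -0.244635
I_{2,1} = -0.242739 + (-0.242739 − (-0.237341))/3 = -0.244538
I_{2,2} = -0.244538 + (-0.244538 − (-0.244635))/15 = -0.244532

-0.2445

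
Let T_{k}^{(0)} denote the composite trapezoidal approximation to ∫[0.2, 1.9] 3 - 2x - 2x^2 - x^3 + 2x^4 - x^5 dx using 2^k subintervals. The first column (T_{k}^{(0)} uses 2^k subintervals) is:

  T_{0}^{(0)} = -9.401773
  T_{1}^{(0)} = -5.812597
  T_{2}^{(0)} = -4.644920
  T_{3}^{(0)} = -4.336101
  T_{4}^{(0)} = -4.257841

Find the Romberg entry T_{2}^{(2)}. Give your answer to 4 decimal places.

T_{1}^{(1)} = -5.812597 + (-5.812597 − (-9.401773))/3 = -4.616205
T_{2}^{(1)} = -4.644920 + (-4.644920 − (-5.812597))/3 = -4.255694
T_{2}^{(2)} = (16·(-4.255694) − (-4.616205)) / 15 = -4.231660

-4.2317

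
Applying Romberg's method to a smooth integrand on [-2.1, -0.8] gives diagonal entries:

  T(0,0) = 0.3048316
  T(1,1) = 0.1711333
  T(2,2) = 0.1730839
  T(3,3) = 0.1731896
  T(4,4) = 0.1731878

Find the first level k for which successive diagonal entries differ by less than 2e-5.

k = 4

|T(1,1) − T(0,0)| = 0.1336983 ≥ 2e-5
|T(2,2) − T(1,1)| = 0.0019506 ≥ 2e-5
|T(3,3) − T(2,2)| = 0.0001057 ≥ 2e-5
|T(4,4) − T(3,3)| = 0.0000018 < 2e-5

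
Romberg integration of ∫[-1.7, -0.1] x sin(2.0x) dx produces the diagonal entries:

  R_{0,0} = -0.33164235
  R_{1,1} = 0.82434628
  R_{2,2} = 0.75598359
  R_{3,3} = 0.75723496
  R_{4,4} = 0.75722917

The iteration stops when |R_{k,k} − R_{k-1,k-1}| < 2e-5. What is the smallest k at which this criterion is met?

k = 4

|R_{1,1} − R_{0,0}| = 1.15598863 ≥ 2e-5
|R_{2,2} − R_{1,1}| = 0.06836269 ≥ 2e-5
|R_{3,3} − R_{2,2}| = 0.00125137 ≥ 2e-5
|R_{4,4} − R_{3,3}| = 0.00000579 < 2e-5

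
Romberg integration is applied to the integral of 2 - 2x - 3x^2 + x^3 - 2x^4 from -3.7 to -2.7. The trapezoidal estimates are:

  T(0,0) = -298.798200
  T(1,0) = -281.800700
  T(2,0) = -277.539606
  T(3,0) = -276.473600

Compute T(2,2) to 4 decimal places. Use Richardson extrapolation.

-276.1182

T(1,1) = -281.800700 + (-281.800700 − (-298.798200))/3 = -276.134867
T(2,1) = -277.539606 + (-277.539606 − (-281.800700))/3 = -276.119241
T(2,2) = -276.119241 + (-276.119241 − (-276.134867))/15 = -276.118199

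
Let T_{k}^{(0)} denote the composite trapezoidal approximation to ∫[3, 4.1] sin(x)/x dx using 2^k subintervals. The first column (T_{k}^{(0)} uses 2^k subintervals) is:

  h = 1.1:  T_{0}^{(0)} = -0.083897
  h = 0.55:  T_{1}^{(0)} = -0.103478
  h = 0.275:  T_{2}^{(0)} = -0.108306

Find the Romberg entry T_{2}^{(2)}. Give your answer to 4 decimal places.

-0.1099

Richardson extrapolation on the trapezoidal column (denominator 4−1=3):
T_{1}^{(1)} = -0.103478 + (-0.103478 − (-0.083897))/3 = -0.110005
T_{2}^{(1)} = (4·(-0.108306) − (-0.103478)) / 3 = -0.109915
T_{2}^{(2)} = (16·(-0.109915) − (-0.110005)) / 15 = -0.109909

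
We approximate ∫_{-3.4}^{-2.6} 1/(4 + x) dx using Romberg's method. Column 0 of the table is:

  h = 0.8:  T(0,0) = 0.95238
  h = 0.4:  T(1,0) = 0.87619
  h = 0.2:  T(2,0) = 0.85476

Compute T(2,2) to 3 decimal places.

Richardson extrapolation on the trapezoidal column (denominator 4−1=3):
T(1,1) = 0.87619 + (0.87619 − 0.95238)/3 = 0.85079
T(2,1) = (4·0.85476 − 0.87619) / 3 = 0.84762
T(2,2) = 0.84762 + (0.84762 − 0.85079)/15 = 0.84741

0.847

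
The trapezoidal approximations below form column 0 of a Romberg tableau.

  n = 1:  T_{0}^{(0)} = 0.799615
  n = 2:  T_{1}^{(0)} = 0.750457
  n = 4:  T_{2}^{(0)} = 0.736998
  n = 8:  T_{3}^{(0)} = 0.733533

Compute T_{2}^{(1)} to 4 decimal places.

T_{2}^{(1)} = 0.736998 + (0.736998 − 0.750457)/3 = 0.732512

0.7325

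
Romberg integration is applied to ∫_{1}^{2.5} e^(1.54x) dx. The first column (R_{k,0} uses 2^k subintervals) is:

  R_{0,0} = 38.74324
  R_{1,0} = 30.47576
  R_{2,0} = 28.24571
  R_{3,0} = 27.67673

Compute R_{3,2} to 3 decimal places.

27.486

R_{2,1} = (4·28.24571 − 30.47576) / 3 = 27.50236
R_{3,1} = (4·27.67673 − 28.24571) / 3 = 27.48707
R_{3,2} = 27.48707 + (27.48707 − 27.50236)/15 = 27.48605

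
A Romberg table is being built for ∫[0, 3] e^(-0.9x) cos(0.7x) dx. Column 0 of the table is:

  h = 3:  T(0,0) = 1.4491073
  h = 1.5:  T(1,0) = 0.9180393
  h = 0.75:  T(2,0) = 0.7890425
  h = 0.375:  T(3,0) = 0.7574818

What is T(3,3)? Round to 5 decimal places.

Richardson extrapolation on the trapezoidal column (denominator 4−1=3):
T(1,1) = (4·0.9180393 − 1.4491073) / 3 = 0.7410166
T(2,1) = 0.7890425 + (0.7890425 − 0.9180393)/3 = 0.7460436
T(3,1) = (4·0.7574818 − 0.7890425) / 3 = 0.7469616
T(2,2) = (16·0.7460436 − 0.7410166) / 15 = 0.7463787
T(3,2) = (16·0.7469616 − 0.7460436) / 15 = 0.7470228
T(3,3) = (64·0.7470228 − 0.7463787) / 63 = 0.7470330
(Column j=1 coincides with Simpson's rule on the same nodes.)

0.74703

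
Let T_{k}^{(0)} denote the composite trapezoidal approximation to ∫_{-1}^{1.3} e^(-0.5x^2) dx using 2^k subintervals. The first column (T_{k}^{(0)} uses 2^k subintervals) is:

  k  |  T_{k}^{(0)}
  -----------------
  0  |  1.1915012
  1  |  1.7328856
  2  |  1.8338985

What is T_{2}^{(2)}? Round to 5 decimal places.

1.86452

Richardson extrapolation on the trapezoidal column (denominator 4−1=3):
T_{1}^{(1)} = (4·1.7328856 − 1.1915012) / 3 = 1.9133471
T_{2}^{(1)} = (4·1.8338985 − 1.7328856) / 3 = 1.8675695
T_{2}^{(2)} = (16·1.8675695 − 1.9133471) / 15 = 1.8645177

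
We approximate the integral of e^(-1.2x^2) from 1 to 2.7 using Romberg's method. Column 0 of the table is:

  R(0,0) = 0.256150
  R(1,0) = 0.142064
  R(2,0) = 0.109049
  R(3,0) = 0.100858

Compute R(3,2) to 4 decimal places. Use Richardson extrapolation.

Richardson extrapolation on the trapezoidal column (denominator 4−1=3):
R(2,1) = 0.109049 + (0.109049 − 0.142064)/3 = 0.098044
R(3,1) = 0.100858 + (0.100858 − 0.109049)/3 = 0.098128
R(3,2) = (16·0.098128 − 0.098044) / 15 = 0.098134

0.0981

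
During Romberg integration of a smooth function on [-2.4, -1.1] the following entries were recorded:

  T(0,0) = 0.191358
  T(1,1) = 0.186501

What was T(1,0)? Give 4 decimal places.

From T(1,1) = (4·T(1,0) − T(0,0))/3, solve for T(1,0):
4·T(1,0) = 3·0.186501 + 0.191358 = 0.750861
T(1,0) = 0.187715

0.1877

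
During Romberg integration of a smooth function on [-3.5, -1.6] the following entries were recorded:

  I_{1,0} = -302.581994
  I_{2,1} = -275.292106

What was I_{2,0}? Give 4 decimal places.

From I_{2,1} = (4·I_{2,0} − I_{1,0})/3, solve for I_{2,0}:
4·I_{2,0} = 3·(-275.292106) + (-302.581994) = -1128.458312
I_{2,0} = -282.114578

-282.1146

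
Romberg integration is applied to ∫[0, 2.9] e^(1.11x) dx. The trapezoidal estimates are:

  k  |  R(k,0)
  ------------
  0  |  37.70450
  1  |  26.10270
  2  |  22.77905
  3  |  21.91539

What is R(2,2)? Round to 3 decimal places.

21.634

Richardson extrapolation on the trapezoidal column (denominator 4−1=3):
R(1,1) = 26.10270 + (26.10270 − 37.70450)/3 = 22.23543
R(2,1) = (4·22.77905 − 26.10270) / 3 = 21.67117
R(2,2) = 21.67117 + (21.67117 − 22.23543)/15 = 21.63355
(Column j=1 coincides with Simpson's rule on the same nodes.)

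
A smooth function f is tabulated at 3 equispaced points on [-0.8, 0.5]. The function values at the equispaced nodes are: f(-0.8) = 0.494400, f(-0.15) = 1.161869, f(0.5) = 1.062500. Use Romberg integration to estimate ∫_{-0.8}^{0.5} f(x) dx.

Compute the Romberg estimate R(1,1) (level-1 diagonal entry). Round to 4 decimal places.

1.3443

R(0,0) (trapezoid, 1 panel, h=1.3000): 1.011985
R(1,0) (trapezoid, 2 panels, h=0.6500): 1.261207
R(1,1) = 1.261207 + (1.261207 − 1.011985)/3 = 1.344281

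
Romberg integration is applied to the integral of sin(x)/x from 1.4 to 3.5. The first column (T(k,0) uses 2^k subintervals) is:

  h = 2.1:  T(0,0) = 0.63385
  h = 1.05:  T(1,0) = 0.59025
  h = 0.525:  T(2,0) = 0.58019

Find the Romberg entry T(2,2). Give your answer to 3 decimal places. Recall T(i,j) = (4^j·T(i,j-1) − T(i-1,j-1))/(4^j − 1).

0.577

Richardson extrapolation on the trapezoidal column (denominator 4−1=3):
T(1,1) = (4·0.59025 − 0.63385) / 3 = 0.57572
T(2,1) = (4·0.58019 − 0.59025) / 3 = 0.57684
T(2,2) = 0.57684 + (0.57684 − 0.57572)/15 = 0.57691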